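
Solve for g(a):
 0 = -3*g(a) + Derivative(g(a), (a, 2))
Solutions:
 g(a) = C1*exp(-sqrt(3)*a) + C2*exp(sqrt(3)*a)


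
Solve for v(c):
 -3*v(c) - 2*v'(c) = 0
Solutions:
 v(c) = C1*exp(-3*c/2)


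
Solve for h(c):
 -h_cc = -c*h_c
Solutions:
 h(c) = C1 + C2*erfi(sqrt(2)*c/2)


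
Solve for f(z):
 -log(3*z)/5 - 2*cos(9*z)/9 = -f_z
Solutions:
 f(z) = C1 + z*log(z)/5 - z/5 + z*log(3)/5 + 2*sin(9*z)/81


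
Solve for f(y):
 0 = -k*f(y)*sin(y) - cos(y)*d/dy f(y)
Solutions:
 f(y) = C1*exp(k*log(cos(y)))


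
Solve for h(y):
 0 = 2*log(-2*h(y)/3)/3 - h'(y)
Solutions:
 -3*Integral(1/(log(-_y) - log(3) + log(2)), (_y, h(y)))/2 = C1 - y


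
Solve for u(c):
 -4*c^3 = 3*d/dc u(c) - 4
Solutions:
 u(c) = C1 - c^4/3 + 4*c/3


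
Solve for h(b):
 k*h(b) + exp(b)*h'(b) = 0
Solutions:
 h(b) = C1*exp(k*exp(-b))


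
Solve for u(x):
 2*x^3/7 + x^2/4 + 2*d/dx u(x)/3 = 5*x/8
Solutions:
 u(x) = C1 - 3*x^4/28 - x^3/8 + 15*x^2/32


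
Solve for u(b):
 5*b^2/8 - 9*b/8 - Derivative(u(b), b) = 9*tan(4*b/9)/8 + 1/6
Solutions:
 u(b) = C1 + 5*b^3/24 - 9*b^2/16 - b/6 + 81*log(cos(4*b/9))/32


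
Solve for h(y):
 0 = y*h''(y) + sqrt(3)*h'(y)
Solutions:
 h(y) = C1 + C2*y^(1 - sqrt(3))


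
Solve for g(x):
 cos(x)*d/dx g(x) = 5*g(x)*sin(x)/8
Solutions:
 g(x) = C1/cos(x)^(5/8)


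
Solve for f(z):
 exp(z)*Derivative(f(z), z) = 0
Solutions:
 f(z) = C1


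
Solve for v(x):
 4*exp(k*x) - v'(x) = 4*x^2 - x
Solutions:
 v(x) = C1 - 4*x^3/3 + x^2/2 + 4*exp(k*x)/k


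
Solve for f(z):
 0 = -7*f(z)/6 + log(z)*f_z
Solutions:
 f(z) = C1*exp(7*li(z)/6)


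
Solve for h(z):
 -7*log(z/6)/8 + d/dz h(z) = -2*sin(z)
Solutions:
 h(z) = C1 + 7*z*log(z)/8 - 7*z*log(6)/8 - 7*z/8 + 2*cos(z)


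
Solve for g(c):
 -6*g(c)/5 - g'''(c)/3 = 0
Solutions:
 g(c) = C3*exp(c*(-18^(1/3)*5^(2/3) + 3*15^(2/3)*2^(1/3))/20)*sin(3*2^(1/3)*3^(1/6)*5^(2/3)*c/10) + C4*exp(c*(-18^(1/3)*5^(2/3) + 3*15^(2/3)*2^(1/3))/20)*cos(3*2^(1/3)*3^(1/6)*5^(2/3)*c/10) + C5*exp(-c*(18^(1/3)*5^(2/3) + 3*15^(2/3)*2^(1/3))/20) + (C1*sin(3*2^(1/3)*3^(1/6)*5^(2/3)*c/10) + C2*cos(3*2^(1/3)*3^(1/6)*5^(2/3)*c/10))*exp(18^(1/3)*5^(2/3)*c/10)


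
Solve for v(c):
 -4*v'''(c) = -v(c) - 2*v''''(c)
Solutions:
 v(c) = C1*exp(c*(1 - sqrt(2*3^(2/3)/(3*(sqrt(57) + 9)^(1/3)) + 1 + 3^(1/3)*(sqrt(57) + 9)^(1/3)/3))/2)*sin(c*sqrt(-2 + 2*3^(2/3)/(3*(sqrt(57) + 9)^(1/3)) + 2/sqrt(2*3^(2/3)/(3*(sqrt(57) + 9)^(1/3)) + 1 + 3^(1/3)*(sqrt(57) + 9)^(1/3)/3) + 3^(1/3)*(sqrt(57) + 9)^(1/3)/3)/2) + C2*exp(c*(1 - sqrt(2*3^(2/3)/(3*(sqrt(57) + 9)^(1/3)) + 1 + 3^(1/3)*(sqrt(57) + 9)^(1/3)/3))/2)*cos(c*sqrt(-2 + 2*3^(2/3)/(3*(sqrt(57) + 9)^(1/3)) + 2/sqrt(2*3^(2/3)/(3*(sqrt(57) + 9)^(1/3)) + 1 + 3^(1/3)*(sqrt(57) + 9)^(1/3)/3) + 3^(1/3)*(sqrt(57) + 9)^(1/3)/3)/2) + C3*exp(c*(1 + sqrt(-3^(1/3)*(sqrt(57) + 9)^(1/3)/3 - 2*3^(2/3)/(3*(sqrt(57) + 9)^(1/3)) + 2/sqrt(2*3^(2/3)/(3*(sqrt(57) + 9)^(1/3)) + 1 + 3^(1/3)*(sqrt(57) + 9)^(1/3)/3) + 2) + sqrt(2*3^(2/3)/(3*(sqrt(57) + 9)^(1/3)) + 1 + 3^(1/3)*(sqrt(57) + 9)^(1/3)/3))/2) + C4*exp(c*(-sqrt(-3^(1/3)*(sqrt(57) + 9)^(1/3)/3 - 2*3^(2/3)/(3*(sqrt(57) + 9)^(1/3)) + 2/sqrt(2*3^(2/3)/(3*(sqrt(57) + 9)^(1/3)) + 1 + 3^(1/3)*(sqrt(57) + 9)^(1/3)/3) + 2) + 1 + sqrt(2*3^(2/3)/(3*(sqrt(57) + 9)^(1/3)) + 1 + 3^(1/3)*(sqrt(57) + 9)^(1/3)/3))/2)


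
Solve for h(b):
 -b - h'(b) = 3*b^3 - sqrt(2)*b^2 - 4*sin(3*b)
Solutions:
 h(b) = C1 - 3*b^4/4 + sqrt(2)*b^3/3 - b^2/2 - 4*cos(3*b)/3


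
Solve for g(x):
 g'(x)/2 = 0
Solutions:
 g(x) = C1


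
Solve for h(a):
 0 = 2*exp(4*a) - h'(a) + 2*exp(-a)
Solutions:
 h(a) = C1 + exp(4*a)/2 - 2*exp(-a)


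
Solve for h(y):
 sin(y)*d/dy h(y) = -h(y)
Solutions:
 h(y) = C1*sqrt(cos(y) + 1)/sqrt(cos(y) - 1)


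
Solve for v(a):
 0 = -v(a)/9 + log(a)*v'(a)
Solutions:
 v(a) = C1*exp(li(a)/9)


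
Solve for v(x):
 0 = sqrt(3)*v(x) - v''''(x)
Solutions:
 v(x) = C1*exp(-3^(1/8)*x) + C2*exp(3^(1/8)*x) + C3*sin(3^(1/8)*x) + C4*cos(3^(1/8)*x)


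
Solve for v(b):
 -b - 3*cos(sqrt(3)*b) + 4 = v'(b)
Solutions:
 v(b) = C1 - b^2/2 + 4*b - sqrt(3)*sin(sqrt(3)*b)


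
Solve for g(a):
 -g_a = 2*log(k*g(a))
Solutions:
 li(k*g(a))/k = C1 - 2*a


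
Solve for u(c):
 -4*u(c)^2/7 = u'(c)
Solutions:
 u(c) = 7/(C1 + 4*c)


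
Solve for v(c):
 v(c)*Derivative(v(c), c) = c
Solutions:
 v(c) = -sqrt(C1 + c^2)
 v(c) = sqrt(C1 + c^2)


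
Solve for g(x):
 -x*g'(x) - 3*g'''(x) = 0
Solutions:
 g(x) = C1 + Integral(C2*airyai(-3^(2/3)*x/3) + C3*airybi(-3^(2/3)*x/3), x)


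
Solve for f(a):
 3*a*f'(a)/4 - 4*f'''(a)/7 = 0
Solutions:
 f(a) = C1 + Integral(C2*airyai(2^(2/3)*21^(1/3)*a/4) + C3*airybi(2^(2/3)*21^(1/3)*a/4), a)


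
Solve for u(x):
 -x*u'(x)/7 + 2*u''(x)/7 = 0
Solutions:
 u(x) = C1 + C2*erfi(x/2)


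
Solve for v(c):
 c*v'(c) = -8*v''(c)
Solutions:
 v(c) = C1 + C2*erf(c/4)


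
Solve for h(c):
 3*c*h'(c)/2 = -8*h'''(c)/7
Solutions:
 h(c) = C1 + Integral(C2*airyai(-2^(2/3)*21^(1/3)*c/4) + C3*airybi(-2^(2/3)*21^(1/3)*c/4), c)


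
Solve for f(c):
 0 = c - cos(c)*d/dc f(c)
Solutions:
 f(c) = C1 + Integral(c/cos(c), c)


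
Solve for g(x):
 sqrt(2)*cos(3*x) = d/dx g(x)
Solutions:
 g(x) = C1 + sqrt(2)*sin(3*x)/3


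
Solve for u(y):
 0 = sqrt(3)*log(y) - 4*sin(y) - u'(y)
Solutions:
 u(y) = C1 + sqrt(3)*y*(log(y) - 1) + 4*cos(y)


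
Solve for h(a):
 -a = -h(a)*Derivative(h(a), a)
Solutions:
 h(a) = -sqrt(C1 + a^2)
 h(a) = sqrt(C1 + a^2)


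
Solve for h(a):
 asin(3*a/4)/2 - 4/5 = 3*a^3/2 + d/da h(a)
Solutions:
 h(a) = C1 - 3*a^4/8 + a*asin(3*a/4)/2 - 4*a/5 + sqrt(16 - 9*a^2)/6


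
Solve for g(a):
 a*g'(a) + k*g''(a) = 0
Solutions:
 g(a) = C1 + C2*sqrt(k)*erf(sqrt(2)*a*sqrt(1/k)/2)


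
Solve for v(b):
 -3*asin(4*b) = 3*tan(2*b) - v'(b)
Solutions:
 v(b) = C1 + 3*b*asin(4*b) + 3*sqrt(1 - 16*b^2)/4 - 3*log(cos(2*b))/2


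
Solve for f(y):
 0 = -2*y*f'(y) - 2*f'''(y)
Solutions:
 f(y) = C1 + Integral(C2*airyai(-y) + C3*airybi(-y), y)


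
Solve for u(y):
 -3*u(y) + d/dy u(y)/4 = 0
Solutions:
 u(y) = C1*exp(12*y)


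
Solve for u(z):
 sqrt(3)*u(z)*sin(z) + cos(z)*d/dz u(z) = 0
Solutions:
 u(z) = C1*cos(z)^(sqrt(3))


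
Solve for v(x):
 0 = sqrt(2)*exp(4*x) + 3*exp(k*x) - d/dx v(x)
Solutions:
 v(x) = C1 + sqrt(2)*exp(4*x)/4 + 3*exp(k*x)/k


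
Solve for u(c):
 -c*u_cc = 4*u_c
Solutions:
 u(c) = C1 + C2/c^3


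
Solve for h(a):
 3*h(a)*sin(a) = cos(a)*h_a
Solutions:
 h(a) = C1/cos(a)^3


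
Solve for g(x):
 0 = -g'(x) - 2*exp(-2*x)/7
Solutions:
 g(x) = C1 + exp(-2*x)/7


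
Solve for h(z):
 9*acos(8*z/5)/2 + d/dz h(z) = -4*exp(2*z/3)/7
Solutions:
 h(z) = C1 - 9*z*acos(8*z/5)/2 + 9*sqrt(25 - 64*z^2)/16 - 6*exp(2*z/3)/7


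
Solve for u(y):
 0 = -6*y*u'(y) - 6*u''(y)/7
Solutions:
 u(y) = C1 + C2*erf(sqrt(14)*y/2)


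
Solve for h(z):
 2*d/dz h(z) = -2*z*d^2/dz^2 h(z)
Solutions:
 h(z) = C1 + C2*log(z)


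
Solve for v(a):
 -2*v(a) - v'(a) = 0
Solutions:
 v(a) = C1*exp(-2*a)


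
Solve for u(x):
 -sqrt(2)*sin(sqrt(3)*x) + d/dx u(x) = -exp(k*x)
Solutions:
 u(x) = C1 - sqrt(6)*cos(sqrt(3)*x)/3 - exp(k*x)/k


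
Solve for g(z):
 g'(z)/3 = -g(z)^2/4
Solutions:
 g(z) = 4/(C1 + 3*z)


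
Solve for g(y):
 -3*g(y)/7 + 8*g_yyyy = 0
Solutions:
 g(y) = C1*exp(-2058^(1/4)*y/14) + C2*exp(2058^(1/4)*y/14) + C3*sin(2058^(1/4)*y/14) + C4*cos(2058^(1/4)*y/14)


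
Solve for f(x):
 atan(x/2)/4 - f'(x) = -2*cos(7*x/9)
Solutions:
 f(x) = C1 + x*atan(x/2)/4 - log(x^2 + 4)/4 + 18*sin(7*x/9)/7


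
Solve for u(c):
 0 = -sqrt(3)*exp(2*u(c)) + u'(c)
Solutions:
 u(c) = log(-sqrt(-1/(C1 + sqrt(3)*c))) - log(2)/2
 u(c) = log(-1/(C1 + sqrt(3)*c))/2 - log(2)/2


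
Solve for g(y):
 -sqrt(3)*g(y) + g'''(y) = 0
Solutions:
 g(y) = C3*exp(3^(1/6)*y) + (C1*sin(3^(2/3)*y/2) + C2*cos(3^(2/3)*y/2))*exp(-3^(1/6)*y/2)


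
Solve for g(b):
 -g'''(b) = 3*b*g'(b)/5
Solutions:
 g(b) = C1 + Integral(C2*airyai(-3^(1/3)*5^(2/3)*b/5) + C3*airybi(-3^(1/3)*5^(2/3)*b/5), b)


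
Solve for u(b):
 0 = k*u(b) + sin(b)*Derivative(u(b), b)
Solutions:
 u(b) = C1*exp(k*(-log(cos(b) - 1) + log(cos(b) + 1))/2)


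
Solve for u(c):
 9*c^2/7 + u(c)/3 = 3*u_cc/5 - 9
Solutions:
 u(c) = C1*exp(-sqrt(5)*c/3) + C2*exp(sqrt(5)*c/3) - 27*c^2/7 - 1431/35


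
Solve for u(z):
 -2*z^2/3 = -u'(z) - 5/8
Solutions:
 u(z) = C1 + 2*z^3/9 - 5*z/8


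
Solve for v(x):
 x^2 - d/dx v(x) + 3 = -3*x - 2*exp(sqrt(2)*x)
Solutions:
 v(x) = C1 + x^3/3 + 3*x^2/2 + 3*x + sqrt(2)*exp(sqrt(2)*x)


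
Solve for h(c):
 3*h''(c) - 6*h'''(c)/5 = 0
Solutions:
 h(c) = C1 + C2*c + C3*exp(5*c/2)


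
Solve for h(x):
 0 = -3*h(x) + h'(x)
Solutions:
 h(x) = C1*exp(3*x)


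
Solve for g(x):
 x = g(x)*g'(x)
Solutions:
 g(x) = -sqrt(C1 + x^2)
 g(x) = sqrt(C1 + x^2)


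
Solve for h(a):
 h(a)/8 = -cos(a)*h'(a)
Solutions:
 h(a) = C1*(sin(a) - 1)^(1/16)/(sin(a) + 1)^(1/16)


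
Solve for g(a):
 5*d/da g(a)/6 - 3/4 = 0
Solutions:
 g(a) = C1 + 9*a/10


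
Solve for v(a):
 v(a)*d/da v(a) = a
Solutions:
 v(a) = -sqrt(C1 + a^2)
 v(a) = sqrt(C1 + a^2)


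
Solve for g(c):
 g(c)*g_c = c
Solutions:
 g(c) = -sqrt(C1 + c^2)
 g(c) = sqrt(C1 + c^2)


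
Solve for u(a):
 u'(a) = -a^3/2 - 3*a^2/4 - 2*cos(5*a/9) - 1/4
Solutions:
 u(a) = C1 - a^4/8 - a^3/4 - a/4 - 18*sin(5*a/9)/5


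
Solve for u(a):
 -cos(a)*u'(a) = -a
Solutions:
 u(a) = C1 + Integral(a/cos(a), a)


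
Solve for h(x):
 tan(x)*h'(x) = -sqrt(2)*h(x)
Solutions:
 h(x) = C1/sin(x)^(sqrt(2))


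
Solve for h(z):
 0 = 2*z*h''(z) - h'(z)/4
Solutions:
 h(z) = C1 + C2*z^(9/8)


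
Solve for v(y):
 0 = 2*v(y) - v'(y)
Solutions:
 v(y) = C1*exp(2*y)


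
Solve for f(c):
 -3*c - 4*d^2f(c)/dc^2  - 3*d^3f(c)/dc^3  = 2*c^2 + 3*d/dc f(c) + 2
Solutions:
 f(c) = C1 - 2*c^3/9 + 7*c^2/18 - 10*c/27 + (C2*sin(sqrt(5)*c/3) + C3*cos(sqrt(5)*c/3))*exp(-2*c/3)


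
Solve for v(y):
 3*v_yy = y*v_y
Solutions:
 v(y) = C1 + C2*erfi(sqrt(6)*y/6)


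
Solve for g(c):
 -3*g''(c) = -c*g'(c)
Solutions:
 g(c) = C1 + C2*erfi(sqrt(6)*c/6)


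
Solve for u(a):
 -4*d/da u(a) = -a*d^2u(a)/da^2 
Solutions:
 u(a) = C1 + C2*a^5


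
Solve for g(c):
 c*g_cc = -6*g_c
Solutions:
 g(c) = C1 + C2/c^5


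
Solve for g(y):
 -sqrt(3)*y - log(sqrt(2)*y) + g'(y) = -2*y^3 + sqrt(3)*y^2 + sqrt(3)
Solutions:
 g(y) = C1 - y^4/2 + sqrt(3)*y^3/3 + sqrt(3)*y^2/2 + y*log(y) - y + y*log(2)/2 + sqrt(3)*y


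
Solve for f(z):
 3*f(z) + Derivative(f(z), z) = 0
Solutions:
 f(z) = C1*exp(-3*z)


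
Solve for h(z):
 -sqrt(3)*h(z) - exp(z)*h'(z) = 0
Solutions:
 h(z) = C1*exp(sqrt(3)*exp(-z))


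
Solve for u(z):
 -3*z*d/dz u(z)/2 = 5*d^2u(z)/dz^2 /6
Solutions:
 u(z) = C1 + C2*erf(3*sqrt(10)*z/10)


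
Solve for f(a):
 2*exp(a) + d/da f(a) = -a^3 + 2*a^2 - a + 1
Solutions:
 f(a) = C1 - a^4/4 + 2*a^3/3 - a^2/2 + a - 2*exp(a)


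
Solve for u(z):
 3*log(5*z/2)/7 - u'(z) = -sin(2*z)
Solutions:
 u(z) = C1 + 3*z*log(z)/7 - 3*z/7 - 3*z*log(2)/7 + 3*z*log(5)/7 - cos(2*z)/2


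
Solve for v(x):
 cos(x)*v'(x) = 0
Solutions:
 v(x) = C1


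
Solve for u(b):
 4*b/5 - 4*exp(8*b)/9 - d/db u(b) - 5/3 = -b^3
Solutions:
 u(b) = C1 + b^4/4 + 2*b^2/5 - 5*b/3 - exp(8*b)/18


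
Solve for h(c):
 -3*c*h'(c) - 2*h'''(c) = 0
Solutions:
 h(c) = C1 + Integral(C2*airyai(-2^(2/3)*3^(1/3)*c/2) + C3*airybi(-2^(2/3)*3^(1/3)*c/2), c)


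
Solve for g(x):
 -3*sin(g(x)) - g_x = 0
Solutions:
 g(x) = -acos((-C1 - exp(6*x))/(C1 - exp(6*x))) + 2*pi
 g(x) = acos((-C1 - exp(6*x))/(C1 - exp(6*x)))


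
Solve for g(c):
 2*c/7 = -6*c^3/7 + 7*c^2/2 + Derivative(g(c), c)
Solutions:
 g(c) = C1 + 3*c^4/14 - 7*c^3/6 + c^2/7


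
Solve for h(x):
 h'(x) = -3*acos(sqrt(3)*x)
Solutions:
 h(x) = C1 - 3*x*acos(sqrt(3)*x) + sqrt(3)*sqrt(1 - 3*x^2)


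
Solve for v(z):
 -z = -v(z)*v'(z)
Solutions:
 v(z) = -sqrt(C1 + z^2)
 v(z) = sqrt(C1 + z^2)


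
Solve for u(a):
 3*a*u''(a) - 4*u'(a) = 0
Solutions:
 u(a) = C1 + C2*a^(7/3)


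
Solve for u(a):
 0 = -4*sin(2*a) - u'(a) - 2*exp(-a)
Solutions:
 u(a) = C1 + 2*cos(2*a) + 2*exp(-a)


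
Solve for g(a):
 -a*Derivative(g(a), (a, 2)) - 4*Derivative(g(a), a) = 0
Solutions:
 g(a) = C1 + C2/a^3


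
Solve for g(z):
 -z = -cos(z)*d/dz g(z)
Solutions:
 g(z) = C1 + Integral(z/cos(z), z)


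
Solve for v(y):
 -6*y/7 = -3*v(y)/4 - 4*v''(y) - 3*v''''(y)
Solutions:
 v(y) = C1*sin(sqrt(6)*y*sqrt(4 - sqrt(7))/6) + C2*sin(sqrt(6)*y*sqrt(sqrt(7) + 4)/6) + C3*cos(sqrt(6)*y*sqrt(4 - sqrt(7))/6) + C4*cos(sqrt(6)*y*sqrt(sqrt(7) + 4)/6) + 8*y/7


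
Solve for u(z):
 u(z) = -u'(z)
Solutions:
 u(z) = C1*exp(-z)


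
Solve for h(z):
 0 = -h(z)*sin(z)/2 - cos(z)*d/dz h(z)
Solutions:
 h(z) = C1*sqrt(cos(z))


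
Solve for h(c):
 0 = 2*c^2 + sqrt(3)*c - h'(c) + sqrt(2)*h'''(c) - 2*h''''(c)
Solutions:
 h(c) = C1 + C2*exp(c*(2^(2/3)/(-sqrt(2) + sqrt(-2 + (27 - sqrt(2))^2) + 27)^(1/3) + 2*sqrt(2) + 2^(1/3)*(-sqrt(2) + sqrt(-2 + (27 - sqrt(2))^2) + 27)^(1/3))/12)*sin(2^(1/3)*sqrt(3)*c*(-(-sqrt(2) + sqrt(-2 + (27 - sqrt(2))^2) + 27)^(1/3) + 2^(1/3)/(-sqrt(2) + sqrt(-2 + (27 - sqrt(2))^2) + 27)^(1/3))/12) + C3*exp(c*(2^(2/3)/(-sqrt(2) + sqrt(-2 + (27 - sqrt(2))^2) + 27)^(1/3) + 2*sqrt(2) + 2^(1/3)*(-sqrt(2) + sqrt(-2 + (27 - sqrt(2))^2) + 27)^(1/3))/12)*cos(2^(1/3)*sqrt(3)*c*(-(-sqrt(2) + sqrt(-2 + (27 - sqrt(2))^2) + 27)^(1/3) + 2^(1/3)/(-sqrt(2) + sqrt(-2 + (27 - sqrt(2))^2) + 27)^(1/3))/12) + C4*exp(c*(-2^(1/3)*(-sqrt(2) + sqrt(-2 + (27 - sqrt(2))^2) + 27)^(1/3) - 2^(2/3)/(-sqrt(2) + sqrt(-2 + (27 - sqrt(2))^2) + 27)^(1/3) + sqrt(2))/6) + 2*c^3/3 + sqrt(3)*c^2/2 + 4*sqrt(2)*c


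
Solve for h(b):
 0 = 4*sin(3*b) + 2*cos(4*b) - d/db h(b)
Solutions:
 h(b) = C1 + sin(4*b)/2 - 4*cos(3*b)/3


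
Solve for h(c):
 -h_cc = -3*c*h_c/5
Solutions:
 h(c) = C1 + C2*erfi(sqrt(30)*c/10)


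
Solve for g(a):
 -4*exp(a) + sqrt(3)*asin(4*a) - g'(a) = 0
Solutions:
 g(a) = C1 + sqrt(3)*(a*asin(4*a) + sqrt(1 - 16*a^2)/4) - 4*exp(a)


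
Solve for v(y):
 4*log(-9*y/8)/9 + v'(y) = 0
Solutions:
 v(y) = C1 - 4*y*log(-y)/9 + 4*y*(-2*log(3) + 1 + 3*log(2))/9


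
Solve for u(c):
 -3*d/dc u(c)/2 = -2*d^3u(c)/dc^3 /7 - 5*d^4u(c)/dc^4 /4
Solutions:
 u(c) = C1 + C2*exp(-c*(64/(315*sqrt(4854857) + 694063)^(1/3) + 16 + (315*sqrt(4854857) + 694063)^(1/3))/210)*sin(sqrt(3)*c*(-(315*sqrt(4854857) + 694063)^(1/3) + 64/(315*sqrt(4854857) + 694063)^(1/3))/210) + C3*exp(-c*(64/(315*sqrt(4854857) + 694063)^(1/3) + 16 + (315*sqrt(4854857) + 694063)^(1/3))/210)*cos(sqrt(3)*c*(-(315*sqrt(4854857) + 694063)^(1/3) + 64/(315*sqrt(4854857) + 694063)^(1/3))/210) + C4*exp(c*(-8 + 64/(315*sqrt(4854857) + 694063)^(1/3) + (315*sqrt(4854857) + 694063)^(1/3))/105)


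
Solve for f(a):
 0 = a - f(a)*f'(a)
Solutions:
 f(a) = -sqrt(C1 + a^2)
 f(a) = sqrt(C1 + a^2)


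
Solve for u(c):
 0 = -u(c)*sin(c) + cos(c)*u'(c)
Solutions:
 u(c) = C1/cos(c)


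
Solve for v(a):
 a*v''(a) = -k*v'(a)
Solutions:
 v(a) = C1 + a^(1 - re(k))*(C2*sin(log(a)*Abs(im(k))) + C3*cos(log(a)*im(k)))


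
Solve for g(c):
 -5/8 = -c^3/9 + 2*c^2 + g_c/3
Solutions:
 g(c) = C1 + c^4/12 - 2*c^3 - 15*c/8


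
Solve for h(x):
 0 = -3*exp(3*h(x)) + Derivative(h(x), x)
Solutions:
 h(x) = log(-1/(C1 + 9*x))/3
 h(x) = log((-1/(C1 + 3*x))^(1/3)*(-3^(2/3) - 3*3^(1/6)*I)/6)
 h(x) = log((-1/(C1 + 3*x))^(1/3)*(-3^(2/3) + 3*3^(1/6)*I)/6)


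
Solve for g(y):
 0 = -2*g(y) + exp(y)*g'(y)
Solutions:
 g(y) = C1*exp(-2*exp(-y))


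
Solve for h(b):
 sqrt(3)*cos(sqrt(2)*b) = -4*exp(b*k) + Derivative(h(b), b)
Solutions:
 h(b) = C1 + sqrt(6)*sin(sqrt(2)*b)/2 + 4*exp(b*k)/k


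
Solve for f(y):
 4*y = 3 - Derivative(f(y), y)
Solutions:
 f(y) = C1 - 2*y^2 + 3*y


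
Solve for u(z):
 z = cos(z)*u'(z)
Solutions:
 u(z) = C1 + Integral(z/cos(z), z)


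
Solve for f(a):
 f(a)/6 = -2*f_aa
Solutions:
 f(a) = C1*sin(sqrt(3)*a/6) + C2*cos(sqrt(3)*a/6)


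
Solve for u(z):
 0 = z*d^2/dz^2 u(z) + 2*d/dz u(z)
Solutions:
 u(z) = C1 + C2/z


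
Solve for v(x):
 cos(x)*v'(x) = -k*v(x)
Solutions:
 v(x) = C1*exp(k*(log(sin(x) - 1) - log(sin(x) + 1))/2)


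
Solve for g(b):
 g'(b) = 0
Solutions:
 g(b) = C1


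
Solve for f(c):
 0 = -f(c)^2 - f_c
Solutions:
 f(c) = 1/(C1 + c)


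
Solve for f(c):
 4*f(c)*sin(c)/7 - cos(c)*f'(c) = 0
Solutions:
 f(c) = C1/cos(c)^(4/7)


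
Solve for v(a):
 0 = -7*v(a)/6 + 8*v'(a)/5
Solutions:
 v(a) = C1*exp(35*a/48)


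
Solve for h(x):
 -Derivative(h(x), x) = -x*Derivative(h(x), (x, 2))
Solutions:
 h(x) = C1 + C2*x^2


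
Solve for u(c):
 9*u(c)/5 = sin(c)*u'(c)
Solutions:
 u(c) = C1*(cos(c) - 1)^(9/10)/(cos(c) + 1)^(9/10)


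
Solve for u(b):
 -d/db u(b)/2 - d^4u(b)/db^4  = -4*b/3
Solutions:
 u(b) = C1 + C4*exp(-2^(2/3)*b/2) + 4*b^2/3 + (C2*sin(2^(2/3)*sqrt(3)*b/4) + C3*cos(2^(2/3)*sqrt(3)*b/4))*exp(2^(2/3)*b/4)


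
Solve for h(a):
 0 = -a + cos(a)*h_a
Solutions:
 h(a) = C1 + Integral(a/cos(a), a)


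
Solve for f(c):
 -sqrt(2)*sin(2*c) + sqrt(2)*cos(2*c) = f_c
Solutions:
 f(c) = C1 + sin(2*c + pi/4)


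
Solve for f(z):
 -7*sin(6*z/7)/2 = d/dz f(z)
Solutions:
 f(z) = C1 + 49*cos(6*z/7)/12


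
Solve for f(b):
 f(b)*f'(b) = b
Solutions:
 f(b) = -sqrt(C1 + b^2)
 f(b) = sqrt(C1 + b^2)


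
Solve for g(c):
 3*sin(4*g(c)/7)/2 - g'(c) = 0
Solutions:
 -3*c/2 + 7*log(cos(4*g(c)/7) - 1)/8 - 7*log(cos(4*g(c)/7) + 1)/8 = C1


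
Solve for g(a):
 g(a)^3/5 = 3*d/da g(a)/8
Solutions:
 g(a) = -sqrt(30)*sqrt(-1/(C1 + 8*a))/2
 g(a) = sqrt(30)*sqrt(-1/(C1 + 8*a))/2


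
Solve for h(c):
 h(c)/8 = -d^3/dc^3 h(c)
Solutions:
 h(c) = C3*exp(-c/2) + (C1*sin(sqrt(3)*c/4) + C2*cos(sqrt(3)*c/4))*exp(c/4)


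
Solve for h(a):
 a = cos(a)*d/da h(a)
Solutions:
 h(a) = C1 + Integral(a/cos(a), a)


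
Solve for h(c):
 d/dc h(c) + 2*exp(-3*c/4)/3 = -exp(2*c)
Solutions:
 h(c) = C1 - exp(2*c)/2 + 8*exp(-3*c/4)/9


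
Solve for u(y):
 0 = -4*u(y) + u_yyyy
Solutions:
 u(y) = C1*exp(-sqrt(2)*y) + C2*exp(sqrt(2)*y) + C3*sin(sqrt(2)*y) + C4*cos(sqrt(2)*y)


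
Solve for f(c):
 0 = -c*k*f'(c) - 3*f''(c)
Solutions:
 f(c) = Piecewise((-sqrt(6)*sqrt(pi)*C1*erf(sqrt(6)*c*sqrt(k)/6)/(2*sqrt(k)) - C2, (k > 0) | (k < 0)), (-C1*c - C2, True))


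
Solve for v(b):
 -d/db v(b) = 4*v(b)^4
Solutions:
 v(b) = (-3^(2/3) - 3*3^(1/6)*I)*(1/(C1 + 4*b))^(1/3)/6
 v(b) = (-3^(2/3) + 3*3^(1/6)*I)*(1/(C1 + 4*b))^(1/3)/6
 v(b) = (1/(C1 + 12*b))^(1/3)


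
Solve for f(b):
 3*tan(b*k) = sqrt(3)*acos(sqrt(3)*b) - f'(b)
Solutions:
 f(b) = C1 + sqrt(3)*(b*acos(sqrt(3)*b) - sqrt(3)*sqrt(1 - 3*b^2)/3) - 3*Piecewise((-log(cos(b*k))/k, Ne(k, 0)), (0, True))


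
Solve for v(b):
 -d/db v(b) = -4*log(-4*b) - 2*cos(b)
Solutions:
 v(b) = C1 + 4*b*log(-b) - 4*b + 8*b*log(2) + 2*sin(b)


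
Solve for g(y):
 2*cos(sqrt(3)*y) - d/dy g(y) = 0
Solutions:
 g(y) = C1 + 2*sqrt(3)*sin(sqrt(3)*y)/3


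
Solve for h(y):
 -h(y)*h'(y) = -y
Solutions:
 h(y) = -sqrt(C1 + y^2)
 h(y) = sqrt(C1 + y^2)


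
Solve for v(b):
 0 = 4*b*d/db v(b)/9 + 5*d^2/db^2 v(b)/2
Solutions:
 v(b) = C1 + C2*erf(2*sqrt(5)*b/15)


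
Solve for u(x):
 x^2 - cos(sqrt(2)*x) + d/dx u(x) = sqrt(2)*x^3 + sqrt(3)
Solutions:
 u(x) = C1 + sqrt(2)*x^4/4 - x^3/3 + sqrt(3)*x + sqrt(2)*sin(sqrt(2)*x)/2


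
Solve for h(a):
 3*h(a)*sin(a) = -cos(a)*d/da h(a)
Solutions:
 h(a) = C1*cos(a)^3


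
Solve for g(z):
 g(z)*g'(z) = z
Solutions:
 g(z) = -sqrt(C1 + z^2)
 g(z) = sqrt(C1 + z^2)


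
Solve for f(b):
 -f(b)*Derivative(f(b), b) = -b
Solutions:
 f(b) = -sqrt(C1 + b^2)
 f(b) = sqrt(C1 + b^2)


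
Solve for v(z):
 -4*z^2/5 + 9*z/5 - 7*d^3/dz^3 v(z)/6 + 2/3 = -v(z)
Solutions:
 v(z) = C3*exp(6^(1/3)*7^(2/3)*z/7) + 4*z^2/5 - 9*z/5 + (C1*sin(2^(1/3)*3^(5/6)*7^(2/3)*z/14) + C2*cos(2^(1/3)*3^(5/6)*7^(2/3)*z/14))*exp(-6^(1/3)*7^(2/3)*z/14) - 2/3


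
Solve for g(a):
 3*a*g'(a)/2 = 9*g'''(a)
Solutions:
 g(a) = C1 + Integral(C2*airyai(6^(2/3)*a/6) + C3*airybi(6^(2/3)*a/6), a)


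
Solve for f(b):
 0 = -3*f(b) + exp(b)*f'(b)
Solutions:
 f(b) = C1*exp(-3*exp(-b))


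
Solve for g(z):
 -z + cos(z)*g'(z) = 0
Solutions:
 g(z) = C1 + Integral(z/cos(z), z)


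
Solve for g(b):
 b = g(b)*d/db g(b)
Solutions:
 g(b) = -sqrt(C1 + b^2)
 g(b) = sqrt(C1 + b^2)


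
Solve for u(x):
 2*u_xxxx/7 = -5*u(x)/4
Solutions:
 u(x) = (C1*sin(2^(3/4)*35^(1/4)*x/4) + C2*cos(2^(3/4)*35^(1/4)*x/4))*exp(-2^(3/4)*35^(1/4)*x/4) + (C3*sin(2^(3/4)*35^(1/4)*x/4) + C4*cos(2^(3/4)*35^(1/4)*x/4))*exp(2^(3/4)*35^(1/4)*x/4)


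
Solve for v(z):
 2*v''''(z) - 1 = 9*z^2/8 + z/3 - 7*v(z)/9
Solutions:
 v(z) = 81*z^2/56 + 3*z/7 + (C1*sin(14^(1/4)*sqrt(3)*z/6) + C2*cos(14^(1/4)*sqrt(3)*z/6))*exp(-14^(1/4)*sqrt(3)*z/6) + (C3*sin(14^(1/4)*sqrt(3)*z/6) + C4*cos(14^(1/4)*sqrt(3)*z/6))*exp(14^(1/4)*sqrt(3)*z/6) + 9/7


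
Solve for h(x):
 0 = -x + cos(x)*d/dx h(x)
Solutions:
 h(x) = C1 + Integral(x/cos(x), x)


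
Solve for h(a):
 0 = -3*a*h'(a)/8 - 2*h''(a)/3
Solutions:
 h(a) = C1 + C2*erf(3*sqrt(2)*a/8)


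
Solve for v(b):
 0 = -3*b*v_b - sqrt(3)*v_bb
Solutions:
 v(b) = C1 + C2*erf(sqrt(2)*3^(1/4)*b/2)


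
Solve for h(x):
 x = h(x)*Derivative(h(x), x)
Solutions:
 h(x) = -sqrt(C1 + x^2)
 h(x) = sqrt(C1 + x^2)


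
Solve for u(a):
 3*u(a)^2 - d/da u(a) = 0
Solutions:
 u(a) = -1/(C1 + 3*a)


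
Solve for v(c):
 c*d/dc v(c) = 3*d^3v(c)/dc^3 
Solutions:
 v(c) = C1 + Integral(C2*airyai(3^(2/3)*c/3) + C3*airybi(3^(2/3)*c/3), c)


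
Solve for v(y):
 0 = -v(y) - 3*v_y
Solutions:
 v(y) = C1*exp(-y/3)


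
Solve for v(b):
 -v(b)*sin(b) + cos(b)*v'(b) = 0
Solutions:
 v(b) = C1/cos(b)


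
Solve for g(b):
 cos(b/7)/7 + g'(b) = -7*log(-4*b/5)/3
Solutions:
 g(b) = C1 - 7*b*log(-b)/3 - 5*b*log(2) + b*log(10)/3 + 7*b/3 + 2*b*log(5) - sin(b/7)


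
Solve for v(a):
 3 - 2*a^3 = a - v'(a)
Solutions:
 v(a) = C1 + a^4/2 + a^2/2 - 3*a


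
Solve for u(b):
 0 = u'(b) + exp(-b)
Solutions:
 u(b) = C1 + exp(-b)


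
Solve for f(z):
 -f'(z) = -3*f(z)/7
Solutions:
 f(z) = C1*exp(3*z/7)


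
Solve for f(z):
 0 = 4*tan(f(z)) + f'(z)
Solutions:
 f(z) = pi - asin(C1*exp(-4*z))
 f(z) = asin(C1*exp(-4*z))


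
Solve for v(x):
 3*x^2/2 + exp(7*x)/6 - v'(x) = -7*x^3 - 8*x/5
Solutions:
 v(x) = C1 + 7*x^4/4 + x^3/2 + 4*x^2/5 + exp(7*x)/42


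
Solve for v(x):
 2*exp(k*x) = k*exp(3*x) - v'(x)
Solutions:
 v(x) = C1 + k*exp(3*x)/3 - 2*exp(k*x)/k


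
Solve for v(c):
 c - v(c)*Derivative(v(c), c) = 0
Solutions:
 v(c) = -sqrt(C1 + c^2)
 v(c) = sqrt(C1 + c^2)


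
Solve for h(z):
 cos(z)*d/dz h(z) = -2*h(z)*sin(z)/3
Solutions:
 h(z) = C1*cos(z)^(2/3)


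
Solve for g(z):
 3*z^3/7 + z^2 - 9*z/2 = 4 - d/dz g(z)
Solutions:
 g(z) = C1 - 3*z^4/28 - z^3/3 + 9*z^2/4 + 4*z


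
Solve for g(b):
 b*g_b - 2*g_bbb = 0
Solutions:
 g(b) = C1 + Integral(C2*airyai(2^(2/3)*b/2) + C3*airybi(2^(2/3)*b/2), b)


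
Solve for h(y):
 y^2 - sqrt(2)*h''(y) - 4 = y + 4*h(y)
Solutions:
 h(y) = C1*sin(2^(3/4)*y) + C2*cos(2^(3/4)*y) + y^2/4 - y/4 - 1 - sqrt(2)/8


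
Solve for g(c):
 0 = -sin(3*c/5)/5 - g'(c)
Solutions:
 g(c) = C1 + cos(3*c/5)/3


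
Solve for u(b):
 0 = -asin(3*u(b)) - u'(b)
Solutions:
 Integral(1/asin(3*_y), (_y, u(b))) = C1 - b


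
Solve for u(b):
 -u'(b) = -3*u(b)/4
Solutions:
 u(b) = C1*exp(3*b/4)


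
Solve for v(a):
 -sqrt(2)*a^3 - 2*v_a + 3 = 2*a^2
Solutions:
 v(a) = C1 - sqrt(2)*a^4/8 - a^3/3 + 3*a/2


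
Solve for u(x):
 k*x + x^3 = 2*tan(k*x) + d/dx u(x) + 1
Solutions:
 u(x) = C1 + k*x^2/2 + x^4/4 - x - 2*Piecewise((-log(cos(k*x))/k, Ne(k, 0)), (0, True))


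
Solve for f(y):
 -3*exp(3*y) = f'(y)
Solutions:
 f(y) = C1 - exp(3*y)


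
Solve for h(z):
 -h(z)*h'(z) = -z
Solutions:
 h(z) = -sqrt(C1 + z^2)
 h(z) = sqrt(C1 + z^2)


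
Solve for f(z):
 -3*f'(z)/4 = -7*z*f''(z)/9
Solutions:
 f(z) = C1 + C2*z^(55/28)


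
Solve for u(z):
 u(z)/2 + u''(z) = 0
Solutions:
 u(z) = C1*sin(sqrt(2)*z/2) + C2*cos(sqrt(2)*z/2)


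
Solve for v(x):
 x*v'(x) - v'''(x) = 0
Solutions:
 v(x) = C1 + Integral(C2*airyai(x) + C3*airybi(x), x)


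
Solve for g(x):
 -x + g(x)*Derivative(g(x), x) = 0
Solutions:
 g(x) = -sqrt(C1 + x^2)
 g(x) = sqrt(C1 + x^2)


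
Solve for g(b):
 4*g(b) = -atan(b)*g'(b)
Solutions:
 g(b) = C1*exp(-4*Integral(1/atan(b), b))


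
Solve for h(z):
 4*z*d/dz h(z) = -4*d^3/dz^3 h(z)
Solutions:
 h(z) = C1 + Integral(C2*airyai(-z) + C3*airybi(-z), z)


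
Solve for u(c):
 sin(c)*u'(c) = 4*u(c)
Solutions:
 u(c) = C1*(cos(c)^2 - 2*cos(c) + 1)/(cos(c)^2 + 2*cos(c) + 1)


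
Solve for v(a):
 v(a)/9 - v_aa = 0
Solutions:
 v(a) = C1*exp(-a/3) + C2*exp(a/3)


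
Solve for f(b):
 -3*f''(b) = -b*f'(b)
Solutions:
 f(b) = C1 + C2*erfi(sqrt(6)*b/6)


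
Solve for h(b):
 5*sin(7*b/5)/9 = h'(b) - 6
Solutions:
 h(b) = C1 + 6*b - 25*cos(7*b/5)/63


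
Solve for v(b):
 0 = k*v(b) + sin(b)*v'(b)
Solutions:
 v(b) = C1*exp(k*(-log(cos(b) - 1) + log(cos(b) + 1))/2)


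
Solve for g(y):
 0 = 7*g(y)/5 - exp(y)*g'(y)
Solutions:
 g(y) = C1*exp(-7*exp(-y)/5)


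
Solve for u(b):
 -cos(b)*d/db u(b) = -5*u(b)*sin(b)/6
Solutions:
 u(b) = C1/cos(b)^(5/6)


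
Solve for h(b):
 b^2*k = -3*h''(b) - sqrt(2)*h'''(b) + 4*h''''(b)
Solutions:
 h(b) = C1 + C2*b + C3*exp(-sqrt(2)*b/2) + C4*exp(3*sqrt(2)*b/4) - b^4*k/36 + sqrt(2)*b^3*k/27 - 14*b^2*k/27


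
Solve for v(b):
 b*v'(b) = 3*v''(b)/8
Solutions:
 v(b) = C1 + C2*erfi(2*sqrt(3)*b/3)


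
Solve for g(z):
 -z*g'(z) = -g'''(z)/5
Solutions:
 g(z) = C1 + Integral(C2*airyai(5^(1/3)*z) + C3*airybi(5^(1/3)*z), z)


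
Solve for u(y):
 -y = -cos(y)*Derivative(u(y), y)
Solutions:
 u(y) = C1 + Integral(y/cos(y), y)


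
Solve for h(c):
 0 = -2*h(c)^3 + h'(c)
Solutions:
 h(c) = -sqrt(2)*sqrt(-1/(C1 + 2*c))/2
 h(c) = sqrt(2)*sqrt(-1/(C1 + 2*c))/2


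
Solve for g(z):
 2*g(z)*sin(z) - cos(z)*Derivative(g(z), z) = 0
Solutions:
 g(z) = C1/cos(z)^2


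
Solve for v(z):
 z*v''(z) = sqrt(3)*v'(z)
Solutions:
 v(z) = C1 + C2*z^(1 + sqrt(3))


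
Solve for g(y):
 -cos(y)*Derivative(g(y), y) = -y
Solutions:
 g(y) = C1 + Integral(y/cos(y), y)


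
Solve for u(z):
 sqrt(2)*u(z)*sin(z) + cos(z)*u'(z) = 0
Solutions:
 u(z) = C1*cos(z)^(sqrt(2))


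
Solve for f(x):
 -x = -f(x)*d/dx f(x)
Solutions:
 f(x) = -sqrt(C1 + x^2)
 f(x) = sqrt(C1 + x^2)


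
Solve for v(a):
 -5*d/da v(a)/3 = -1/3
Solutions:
 v(a) = C1 + a/5


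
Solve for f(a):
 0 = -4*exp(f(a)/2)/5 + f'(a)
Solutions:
 f(a) = 2*log(-1/(C1 + 4*a)) + 2*log(10)


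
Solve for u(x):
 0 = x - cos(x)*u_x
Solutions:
 u(x) = C1 + Integral(x/cos(x), x)


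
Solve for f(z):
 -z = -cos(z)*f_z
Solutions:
 f(z) = C1 + Integral(z/cos(z), z)


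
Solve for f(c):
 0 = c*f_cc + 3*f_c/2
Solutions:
 f(c) = C1 + C2/sqrt(c)


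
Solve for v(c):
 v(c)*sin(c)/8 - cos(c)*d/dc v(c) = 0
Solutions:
 v(c) = C1/cos(c)^(1/8)


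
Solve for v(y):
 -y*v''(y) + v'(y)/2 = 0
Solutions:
 v(y) = C1 + C2*y^(3/2)


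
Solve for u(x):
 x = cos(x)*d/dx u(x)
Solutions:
 u(x) = C1 + Integral(x/cos(x), x)


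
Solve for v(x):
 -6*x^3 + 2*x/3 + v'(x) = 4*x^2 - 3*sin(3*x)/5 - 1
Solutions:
 v(x) = C1 + 3*x^4/2 + 4*x^3/3 - x^2/3 - x + cos(3*x)/5


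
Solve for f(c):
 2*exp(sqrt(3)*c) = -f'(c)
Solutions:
 f(c) = C1 - 2*sqrt(3)*exp(sqrt(3)*c)/3


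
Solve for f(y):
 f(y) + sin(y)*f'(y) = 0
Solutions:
 f(y) = C1*sqrt(cos(y) + 1)/sqrt(cos(y) - 1)


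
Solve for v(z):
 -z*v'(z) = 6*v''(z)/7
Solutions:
 v(z) = C1 + C2*erf(sqrt(21)*z/6)


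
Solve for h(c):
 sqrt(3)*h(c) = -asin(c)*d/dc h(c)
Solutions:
 h(c) = C1*exp(-sqrt(3)*Integral(1/asin(c), c))


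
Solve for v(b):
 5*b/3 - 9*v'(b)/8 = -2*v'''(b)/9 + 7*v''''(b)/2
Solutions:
 v(b) = C1 + C2*exp(b*(64/(1701*sqrt(26037537) + 8679691)^(1/3) + 16 + (1701*sqrt(26037537) + 8679691)^(1/3))/756)*sin(sqrt(3)*b*(-(1701*sqrt(26037537) + 8679691)^(1/3) + 64/(1701*sqrt(26037537) + 8679691)^(1/3))/756) + C3*exp(b*(64/(1701*sqrt(26037537) + 8679691)^(1/3) + 16 + (1701*sqrt(26037537) + 8679691)^(1/3))/756)*cos(sqrt(3)*b*(-(1701*sqrt(26037537) + 8679691)^(1/3) + 64/(1701*sqrt(26037537) + 8679691)^(1/3))/756) + C4*exp(b*(-(1701*sqrt(26037537) + 8679691)^(1/3) - 64/(1701*sqrt(26037537) + 8679691)^(1/3) + 8)/378) + 20*b^2/27


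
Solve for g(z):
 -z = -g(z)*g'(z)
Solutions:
 g(z) = -sqrt(C1 + z^2)
 g(z) = sqrt(C1 + z^2)


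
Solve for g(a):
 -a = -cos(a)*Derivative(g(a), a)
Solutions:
 g(a) = C1 + Integral(a/cos(a), a)


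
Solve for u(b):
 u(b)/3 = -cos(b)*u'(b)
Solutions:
 u(b) = C1*(sin(b) - 1)^(1/6)/(sin(b) + 1)^(1/6)


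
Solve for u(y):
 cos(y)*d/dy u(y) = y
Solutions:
 u(y) = C1 + Integral(y/cos(y), y)


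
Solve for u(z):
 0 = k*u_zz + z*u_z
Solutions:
 u(z) = C1 + C2*sqrt(k)*erf(sqrt(2)*z*sqrt(1/k)/2)


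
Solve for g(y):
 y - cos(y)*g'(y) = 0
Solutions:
 g(y) = C1 + Integral(y/cos(y), y)


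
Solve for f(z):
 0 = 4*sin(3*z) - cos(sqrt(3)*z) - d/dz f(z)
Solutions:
 f(z) = C1 - sqrt(3)*sin(sqrt(3)*z)/3 - 4*cos(3*z)/3


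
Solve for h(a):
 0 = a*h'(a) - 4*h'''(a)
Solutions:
 h(a) = C1 + Integral(C2*airyai(2^(1/3)*a/2) + C3*airybi(2^(1/3)*a/2), a)


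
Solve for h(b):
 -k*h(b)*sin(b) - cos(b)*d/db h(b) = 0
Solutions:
 h(b) = C1*exp(k*log(cos(b)))


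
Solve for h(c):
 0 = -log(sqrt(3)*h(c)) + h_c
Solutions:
 -2*Integral(1/(2*log(_y) + log(3)), (_y, h(c))) = C1 - c


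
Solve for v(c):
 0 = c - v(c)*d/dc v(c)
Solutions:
 v(c) = -sqrt(C1 + c^2)
 v(c) = sqrt(C1 + c^2)


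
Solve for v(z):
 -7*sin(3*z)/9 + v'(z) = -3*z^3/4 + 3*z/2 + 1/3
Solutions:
 v(z) = C1 - 3*z^4/16 + 3*z^2/4 + z/3 - 7*cos(3*z)/27


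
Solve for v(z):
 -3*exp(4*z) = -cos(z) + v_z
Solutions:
 v(z) = C1 - 3*exp(4*z)/4 + sin(z)


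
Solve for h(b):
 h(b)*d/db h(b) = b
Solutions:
 h(b) = -sqrt(C1 + b^2)
 h(b) = sqrt(C1 + b^2)


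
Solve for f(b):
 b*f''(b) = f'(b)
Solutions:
 f(b) = C1 + C2*b^2


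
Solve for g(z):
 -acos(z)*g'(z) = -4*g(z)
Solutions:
 g(z) = C1*exp(4*Integral(1/acos(z), z))


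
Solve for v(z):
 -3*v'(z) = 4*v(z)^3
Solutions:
 v(z) = -sqrt(6)*sqrt(-1/(C1 - 4*z))/2
 v(z) = sqrt(6)*sqrt(-1/(C1 - 4*z))/2


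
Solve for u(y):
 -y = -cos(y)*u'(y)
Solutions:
 u(y) = C1 + Integral(y/cos(y), y)


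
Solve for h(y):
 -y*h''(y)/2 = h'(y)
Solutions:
 h(y) = C1 + C2/y


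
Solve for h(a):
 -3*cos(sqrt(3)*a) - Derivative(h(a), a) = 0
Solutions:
 h(a) = C1 - sqrt(3)*sin(sqrt(3)*a)


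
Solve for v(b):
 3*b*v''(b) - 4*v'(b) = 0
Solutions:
 v(b) = C1 + C2*b^(7/3)


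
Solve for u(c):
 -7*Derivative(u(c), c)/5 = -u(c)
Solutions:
 u(c) = C1*exp(5*c/7)


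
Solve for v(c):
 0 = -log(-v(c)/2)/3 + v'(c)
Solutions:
 -3*Integral(1/(log(-_y) - log(2)), (_y, v(c))) = C1 - c


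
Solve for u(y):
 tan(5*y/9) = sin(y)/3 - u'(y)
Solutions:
 u(y) = C1 + 9*log(cos(5*y/9))/5 - cos(y)/3


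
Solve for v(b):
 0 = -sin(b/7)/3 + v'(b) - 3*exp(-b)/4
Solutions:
 v(b) = C1 - 7*cos(b/7)/3 - 3*exp(-b)/4


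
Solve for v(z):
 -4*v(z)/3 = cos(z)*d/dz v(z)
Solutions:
 v(z) = C1*(sin(z) - 1)^(2/3)/(sin(z) + 1)^(2/3)


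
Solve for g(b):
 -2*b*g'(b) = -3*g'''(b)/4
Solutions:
 g(b) = C1 + Integral(C2*airyai(2*3^(2/3)*b/3) + C3*airybi(2*3^(2/3)*b/3), b)


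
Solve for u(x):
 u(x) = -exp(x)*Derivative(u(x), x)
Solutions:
 u(x) = C1*exp(exp(-x))


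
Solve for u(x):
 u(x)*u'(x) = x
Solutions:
 u(x) = -sqrt(C1 + x^2)
 u(x) = sqrt(C1 + x^2)


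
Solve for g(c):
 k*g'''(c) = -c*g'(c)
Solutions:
 g(c) = C1 + Integral(C2*airyai(c*(-1/k)^(1/3)) + C3*airybi(c*(-1/k)^(1/3)), c)


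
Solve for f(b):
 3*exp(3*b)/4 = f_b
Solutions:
 f(b) = C1 + exp(3*b)/4


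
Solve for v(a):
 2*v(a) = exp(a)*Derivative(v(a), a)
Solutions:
 v(a) = C1*exp(-2*exp(-a))


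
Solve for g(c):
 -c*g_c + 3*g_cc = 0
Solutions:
 g(c) = C1 + C2*erfi(sqrt(6)*c/6)


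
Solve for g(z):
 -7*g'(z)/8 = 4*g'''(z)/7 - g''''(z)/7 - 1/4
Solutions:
 g(z) = C1 + C2*exp(z*(-2^(2/3)*(21*sqrt(10113) + 2347)^(1/3) - 128*2^(1/3)/(21*sqrt(10113) + 2347)^(1/3) + 32)/24)*sin(2^(1/3)*sqrt(3)*z*(-2^(1/3)*(21*sqrt(10113) + 2347)^(1/3) + 128/(21*sqrt(10113) + 2347)^(1/3))/24) + C3*exp(z*(-2^(2/3)*(21*sqrt(10113) + 2347)^(1/3) - 128*2^(1/3)/(21*sqrt(10113) + 2347)^(1/3) + 32)/24)*cos(2^(1/3)*sqrt(3)*z*(-2^(1/3)*(21*sqrt(10113) + 2347)^(1/3) + 128/(21*sqrt(10113) + 2347)^(1/3))/24) + C4*exp(z*(128*2^(1/3)/(21*sqrt(10113) + 2347)^(1/3) + 16 + 2^(2/3)*(21*sqrt(10113) + 2347)^(1/3))/12) + 2*z/7


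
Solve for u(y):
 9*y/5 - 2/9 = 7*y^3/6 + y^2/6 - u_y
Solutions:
 u(y) = C1 + 7*y^4/24 + y^3/18 - 9*y^2/10 + 2*y/9


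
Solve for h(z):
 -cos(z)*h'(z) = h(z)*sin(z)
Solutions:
 h(z) = C1*cos(z)


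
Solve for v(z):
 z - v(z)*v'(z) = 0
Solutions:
 v(z) = -sqrt(C1 + z^2)
 v(z) = sqrt(C1 + z^2)


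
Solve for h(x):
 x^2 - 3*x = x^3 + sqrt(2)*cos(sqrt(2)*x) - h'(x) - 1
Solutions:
 h(x) = C1 + x^4/4 - x^3/3 + 3*x^2/2 - x + sin(sqrt(2)*x)


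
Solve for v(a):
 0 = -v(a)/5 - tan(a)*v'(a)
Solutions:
 v(a) = C1/sin(a)^(1/5)


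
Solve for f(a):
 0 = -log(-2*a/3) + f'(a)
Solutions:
 f(a) = C1 + a*log(-a) + a*(-log(3) - 1 + log(2))


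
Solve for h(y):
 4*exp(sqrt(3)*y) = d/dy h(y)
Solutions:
 h(y) = C1 + 4*sqrt(3)*exp(sqrt(3)*y)/3


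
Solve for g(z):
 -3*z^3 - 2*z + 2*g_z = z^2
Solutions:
 g(z) = C1 + 3*z^4/8 + z^3/6 + z^2/2


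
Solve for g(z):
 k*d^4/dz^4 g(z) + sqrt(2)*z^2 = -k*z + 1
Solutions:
 g(z) = C1 + C2*z + C3*z^2 + C4*z^3 - z^5/120 - sqrt(2)*z^6/(360*k) + z^4/(24*k)


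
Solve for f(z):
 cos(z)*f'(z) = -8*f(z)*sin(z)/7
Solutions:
 f(z) = C1*cos(z)^(8/7)


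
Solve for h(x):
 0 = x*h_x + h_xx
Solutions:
 h(x) = C1 + C2*erf(sqrt(2)*x/2)


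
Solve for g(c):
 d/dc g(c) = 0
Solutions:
 g(c) = C1


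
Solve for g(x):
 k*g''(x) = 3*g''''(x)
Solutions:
 g(x) = C1 + C2*x + C3*exp(-sqrt(3)*sqrt(k)*x/3) + C4*exp(sqrt(3)*sqrt(k)*x/3)


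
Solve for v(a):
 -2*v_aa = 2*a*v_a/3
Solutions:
 v(a) = C1 + C2*erf(sqrt(6)*a/6)


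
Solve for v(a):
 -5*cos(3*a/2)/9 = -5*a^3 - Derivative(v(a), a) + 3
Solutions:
 v(a) = C1 - 5*a^4/4 + 3*a + 10*sin(3*a/2)/27


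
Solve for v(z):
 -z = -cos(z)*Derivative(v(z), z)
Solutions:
 v(z) = C1 + Integral(z/cos(z), z)


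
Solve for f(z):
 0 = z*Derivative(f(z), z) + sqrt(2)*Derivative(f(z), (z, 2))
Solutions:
 f(z) = C1 + C2*erf(2^(1/4)*z/2)


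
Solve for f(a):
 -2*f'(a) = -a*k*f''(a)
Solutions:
 f(a) = C1 + a^(((re(k) + 2)*re(k) + im(k)^2)/(re(k)^2 + im(k)^2))*(C2*sin(2*log(a)*Abs(im(k))/(re(k)^2 + im(k)^2)) + C3*cos(2*log(a)*im(k)/(re(k)^2 + im(k)^2)))


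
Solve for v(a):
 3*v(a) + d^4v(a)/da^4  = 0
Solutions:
 v(a) = (C1*sin(sqrt(2)*3^(1/4)*a/2) + C2*cos(sqrt(2)*3^(1/4)*a/2))*exp(-sqrt(2)*3^(1/4)*a/2) + (C3*sin(sqrt(2)*3^(1/4)*a/2) + C4*cos(sqrt(2)*3^(1/4)*a/2))*exp(sqrt(2)*3^(1/4)*a/2)


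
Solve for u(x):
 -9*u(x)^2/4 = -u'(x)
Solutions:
 u(x) = -4/(C1 + 9*x)


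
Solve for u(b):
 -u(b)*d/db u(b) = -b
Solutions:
 u(b) = -sqrt(C1 + b^2)
 u(b) = sqrt(C1 + b^2)


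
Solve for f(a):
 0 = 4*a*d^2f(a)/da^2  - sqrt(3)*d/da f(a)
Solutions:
 f(a) = C1 + C2*a^(sqrt(3)/4 + 1)


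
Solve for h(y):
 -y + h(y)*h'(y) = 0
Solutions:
 h(y) = -sqrt(C1 + y^2)
 h(y) = sqrt(C1 + y^2)


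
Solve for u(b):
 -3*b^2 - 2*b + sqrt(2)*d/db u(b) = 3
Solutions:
 u(b) = C1 + sqrt(2)*b^3/2 + sqrt(2)*b^2/2 + 3*sqrt(2)*b/2


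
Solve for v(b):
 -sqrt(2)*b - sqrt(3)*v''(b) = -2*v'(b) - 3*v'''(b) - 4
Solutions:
 v(b) = C1 + sqrt(2)*b^2/4 - 2*b + sqrt(6)*b/4 + (C2*sin(sqrt(21)*b/6) + C3*cos(sqrt(21)*b/6))*exp(sqrt(3)*b/6)


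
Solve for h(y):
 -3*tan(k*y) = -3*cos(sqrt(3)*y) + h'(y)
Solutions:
 h(y) = C1 - 3*Piecewise((-log(cos(k*y))/k, Ne(k, 0)), (0, True)) + sqrt(3)*sin(sqrt(3)*y)


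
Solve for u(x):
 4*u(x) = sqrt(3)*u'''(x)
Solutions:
 u(x) = C3*exp(2^(2/3)*3^(5/6)*x/3) + (C1*sin(2^(2/3)*3^(1/3)*x/2) + C2*cos(2^(2/3)*3^(1/3)*x/2))*exp(-2^(2/3)*3^(5/6)*x/6)


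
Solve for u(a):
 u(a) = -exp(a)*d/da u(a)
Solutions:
 u(a) = C1*exp(exp(-a))


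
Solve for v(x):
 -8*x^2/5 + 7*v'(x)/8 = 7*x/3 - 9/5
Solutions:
 v(x) = C1 + 64*x^3/105 + 4*x^2/3 - 72*x/35


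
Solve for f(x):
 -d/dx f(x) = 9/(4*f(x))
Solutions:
 f(x) = -sqrt(C1 - 18*x)/2
 f(x) = sqrt(C1 - 18*x)/2


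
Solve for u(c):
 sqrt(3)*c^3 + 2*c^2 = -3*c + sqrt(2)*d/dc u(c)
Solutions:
 u(c) = C1 + sqrt(6)*c^4/8 + sqrt(2)*c^3/3 + 3*sqrt(2)*c^2/4


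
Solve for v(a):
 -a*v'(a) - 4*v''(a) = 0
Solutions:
 v(a) = C1 + C2*erf(sqrt(2)*a/4)


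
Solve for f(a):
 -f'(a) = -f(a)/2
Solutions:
 f(a) = C1*exp(a/2)


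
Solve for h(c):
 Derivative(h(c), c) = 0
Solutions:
 h(c) = C1


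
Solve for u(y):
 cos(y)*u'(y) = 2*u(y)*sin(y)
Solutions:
 u(y) = C1/cos(y)^2


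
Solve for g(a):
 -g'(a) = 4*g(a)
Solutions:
 g(a) = C1*exp(-4*a)


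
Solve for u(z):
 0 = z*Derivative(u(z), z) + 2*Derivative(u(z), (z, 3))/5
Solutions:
 u(z) = C1 + Integral(C2*airyai(-2^(2/3)*5^(1/3)*z/2) + C3*airybi(-2^(2/3)*5^(1/3)*z/2), z)


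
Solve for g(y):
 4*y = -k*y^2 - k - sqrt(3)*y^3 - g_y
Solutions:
 g(y) = C1 - k*y^3/3 - k*y - sqrt(3)*y^4/4 - 2*y^2


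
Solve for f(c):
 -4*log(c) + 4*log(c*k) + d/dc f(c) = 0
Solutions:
 f(c) = C1 - 4*c*log(k)


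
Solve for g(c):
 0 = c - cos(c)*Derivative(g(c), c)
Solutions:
 g(c) = C1 + Integral(c/cos(c), c)


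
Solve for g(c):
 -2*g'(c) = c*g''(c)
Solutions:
 g(c) = C1 + C2/c


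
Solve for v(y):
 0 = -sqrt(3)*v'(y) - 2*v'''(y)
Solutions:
 v(y) = C1 + C2*sin(sqrt(2)*3^(1/4)*y/2) + C3*cos(sqrt(2)*3^(1/4)*y/2)


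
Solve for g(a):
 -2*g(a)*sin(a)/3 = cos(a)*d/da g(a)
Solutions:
 g(a) = C1*cos(a)^(2/3)


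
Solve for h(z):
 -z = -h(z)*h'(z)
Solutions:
 h(z) = -sqrt(C1 + z^2)
 h(z) = sqrt(C1 + z^2)


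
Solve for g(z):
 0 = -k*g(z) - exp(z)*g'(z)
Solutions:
 g(z) = C1*exp(k*exp(-z))


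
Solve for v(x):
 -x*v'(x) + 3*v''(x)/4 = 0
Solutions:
 v(x) = C1 + C2*erfi(sqrt(6)*x/3)


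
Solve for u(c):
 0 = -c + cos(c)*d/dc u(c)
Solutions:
 u(c) = C1 + Integral(c/cos(c), c)


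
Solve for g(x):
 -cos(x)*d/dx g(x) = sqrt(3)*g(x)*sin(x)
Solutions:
 g(x) = C1*cos(x)^(sqrt(3))


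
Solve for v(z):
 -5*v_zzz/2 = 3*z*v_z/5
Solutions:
 v(z) = C1 + Integral(C2*airyai(-30^(1/3)*z/5) + C3*airybi(-30^(1/3)*z/5), z)


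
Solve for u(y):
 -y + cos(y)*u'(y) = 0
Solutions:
 u(y) = C1 + Integral(y/cos(y), y)


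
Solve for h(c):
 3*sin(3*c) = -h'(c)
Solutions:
 h(c) = C1 + cos(3*c)


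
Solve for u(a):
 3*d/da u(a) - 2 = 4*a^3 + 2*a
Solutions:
 u(a) = C1 + a^4/3 + a^2/3 + 2*a/3


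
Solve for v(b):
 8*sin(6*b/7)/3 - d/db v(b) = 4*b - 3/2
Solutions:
 v(b) = C1 - 2*b^2 + 3*b/2 - 28*cos(6*b/7)/9
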